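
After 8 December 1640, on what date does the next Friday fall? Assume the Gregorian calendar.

Dec 8, 1640 is a Saturday.
From Saturday to the next Friday is 6 days.
Dec 8, 1640 + 6 = Dec 14, 1640.

December 14, 1640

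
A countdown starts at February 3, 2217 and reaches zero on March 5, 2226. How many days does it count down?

3317

Feb 3, 2217 → Feb 3, 2218: 365 days.
Feb 3, 2218 → Feb 3, 2219: 365 days.
Feb 3, 2219 → Feb 3, 2220: 365 days.
Feb 3, 2220 → Feb 3, 2221: 366 days (Feb 29, 2220 is in that span).
Feb 3, 2221 → Feb 3, 2222: 365 days.
Feb 3, 2222 → Feb 3, 2223: 365 days.
Feb 3, 2223 → Feb 3, 2224: 365 days.
Feb 3, 2224 → Feb 3, 2225: 366 days (Feb 29, 2224 is in that span).
Feb 3, 2225 → Mar 3, 2225: 28 days (February has 28).
Mar 3, 2225 → Apr 3, 2225: 31 days (March has 31).
Apr 3, 2225 → May 3, 2225: 30 days (April has 30).
May 3, 2225 → Jun 3, 2225: 31 days (May has 31).
Jun 3, 2225 → Jul 3, 2225: 30 days (June has 30).
Jul 3, 2225 → Aug 3, 2225: 31 days (July has 31).
Aug 3, 2225 → Sep 3, 2225: 31 days (August has 31).
Sep 3, 2225 → Oct 3, 2225: 30 days (September has 30).
Oct 3, 2225 → Nov 3, 2225: 31 days (October has 31).
Nov 3, 2225 → Dec 3, 2225: 30 days (November has 30).
Dec 3, 2225 → Jan 3, 2226: 31 days (December has 31).
Jan 3, 2226 → Feb 3, 2226: 31 days (January has 31).
Feb 3, 2226 → Mar 3, 2226: 28 days (February has 28).
Mar 3, 2226 → Mar 5, 2226: 2 days.
Total: 3317 days.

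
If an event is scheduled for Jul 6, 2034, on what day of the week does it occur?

Doomsday rule: the anchor day for the 2000s is Tuesday. For year 34: 34÷12 = 2 r 10, and 10÷4 = 2, so 2+10+2 = 14.
Tuesday + 14 ≡ Tuesday — that's 2034's doomsday.
In July the doomsday date is Jul 11.
Jul 6 is 5 days before Jul 11; 5 mod 7 = 5, so Tuesday − 5 = Thursday.

Thursday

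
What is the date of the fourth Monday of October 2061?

October 24, 2061

October 1, 2061 is a Saturday.
The first Monday is therefore October 3 (2 days later).
The fourth Monday is 3 + 3×7 = October 24.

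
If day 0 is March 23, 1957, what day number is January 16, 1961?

1395

Mar 23, 1957 → Mar 23, 1958: 365 days.
Mar 23, 1958 → Mar 23, 1959: 365 days.
Mar 23, 1959 → Mar 23, 1960: 366 days (Feb 29, 1960 is in that span).
Mar 23, 1960 → Apr 23, 1960: 31 days (March has 31).
Apr 23, 1960 → May 23, 1960: 30 days (April has 30).
May 23, 1960 → Jun 23, 1960: 31 days (May has 31).
Jun 23, 1960 → Jul 23, 1960: 30 days (June has 30).
Jul 23, 1960 → Aug 23, 1960: 31 days (July has 31).
Aug 23, 1960 → Sep 23, 1960: 31 days (August has 31).
Sep 23, 1960 → Oct 23, 1960: 30 days (September has 30).
Oct 23, 1960 → Nov 23, 1960: 31 days (October has 31).
Nov 23, 1960 → Dec 23, 1960: 30 days (November has 30).
Dec 23, 1960 → Jan 16, 1961: 24 days.
Total: 1395 days.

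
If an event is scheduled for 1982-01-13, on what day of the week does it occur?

Wednesday

Doomsday rule: the anchor day for the 1900s is Wednesday. For year 82: 82÷12 = 6 r 10, and 10÷4 = 2, so 6+10+2 = 18.
Wednesday + 18 ≡ Sunday — that's 1982's doomsday.
In January the doomsday date is Jan 3 (1982 is not a leap year).
Jan 13 is 10 days after Jan 3; 10 mod 7 = 3, so Sunday + 3 = Wednesday.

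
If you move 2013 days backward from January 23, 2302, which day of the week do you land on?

Jan 23, 2302 is a Thursday.
2013 mod 7 = 4, so 2013 days before a Thursday is Thursday − 4 = Sunday.

Sunday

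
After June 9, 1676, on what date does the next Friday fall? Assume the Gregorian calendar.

June 12, 1676

Jun 9, 1676 is a Tuesday.
From Tuesday to the next Friday is 3 days.
Jun 9, 1676 + 3 = Jun 12, 1676.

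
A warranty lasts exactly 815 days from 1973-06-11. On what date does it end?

+365 (one year) → Jun 11, 1974 (450 left).
+365 (one year) → Jun 11, 1975 (85 left).
Jun has 30 days: +20 → Jul 1, 1975 (65 left).
Jul has 31 days: +31 → Aug 1, 1975 (34 left).
Aug has 31 days: +31 → Sep 1, 1975 (3 left).
+3 → Sep 4, 1975.

September 4, 1975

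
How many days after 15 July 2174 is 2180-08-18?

Jul 15, 2174 → Jul 15, 2175: 365 days.
Jul 15, 2175 → Jul 15, 2176: 366 days (Feb 29, 2176 is in that span).
Jul 15, 2176 → Jul 15, 2177: 365 days.
Jul 15, 2177 → Jul 15, 2178: 365 days.
Jul 15, 2178 → Jul 15, 2179: 365 days.
Jul 15, 2179 → Aug 15, 2179: 31 days (July has 31).
Aug 15, 2179 → Sep 15, 2179: 31 days (August has 31).
Sep 15, 2179 → Oct 15, 2179: 30 days (September has 30).
Oct 15, 2179 → Nov 15, 2179: 31 days (October has 31).
Nov 15, 2179 → Dec 15, 2179: 30 days (November has 30).
Dec 15, 2179 → Jan 15, 2180: 31 days (December has 31).
Jan 15, 2180 → Feb 15, 2180: 31 days (January has 31).
Feb 15, 2180 → Mar 15, 2180: 29 days (February has 29).
Mar 15, 2180 → Apr 15, 2180: 31 days (March has 31).
Apr 15, 2180 → May 15, 2180: 30 days (April has 30).
May 15, 2180 → Jun 15, 2180: 31 days (May has 31).
Jun 15, 2180 → Jul 15, 2180: 30 days (June has 30).
Jul 15, 2180 → Aug 15, 2180: 31 days (July has 31).
Aug 15, 2180 → Aug 18, 2180: 3 days.
Total: 2226 days.

2226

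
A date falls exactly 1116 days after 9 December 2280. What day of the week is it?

Sunday

Dec 9, 2280 is a Thursday.
1116 mod 7 = 3, so 1116 days after a Thursday is Thursday + 3 = Sunday.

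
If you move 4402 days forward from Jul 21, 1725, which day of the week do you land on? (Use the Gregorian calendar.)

Friday

Jul 21, 1725 is a Saturday.
4402 mod 7 = 6, so 4402 days after a Saturday is Saturday + 6 = Friday.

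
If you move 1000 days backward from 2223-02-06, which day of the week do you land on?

Friday

Feb 6, 2223 is a Thursday.
1000 mod 7 = 6, so 1000 days before a Thursday is Thursday − 6 = Friday.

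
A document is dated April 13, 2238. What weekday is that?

Doomsday rule: the anchor day for the 2200s is Friday. For year 38: 38÷12 = 3 r 2, and 2÷4 = 0, so 3+2+0 = 5.
Friday + 5 ≡ Wednesday — that's 2238's doomsday.
In April the doomsday date is Apr 4.
Apr 13 is 9 days after Apr 4; 9 mod 7 = 2, so Wednesday + 2 = Friday.

Friday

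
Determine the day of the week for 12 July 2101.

January 1, 2101 is a Saturday.
Jan 1, 2101 → Feb 1, 2101: 31 days (January has 31).
Feb 1, 2101 → Mar 1, 2101: 28 days (February has 28).
Mar 1, 2101 → Apr 1, 2101: 31 days (March has 31).
Apr 1, 2101 → May 1, 2101: 30 days (April has 30).
May 1, 2101 → Jun 1, 2101: 31 days (May has 31).
Jun 1, 2101 → Jul 1, 2101: 30 days (June has 30).
Jul 1, 2101 → Jul 12, 2101: 11 days.
Total: 192 days.
192 mod 7 = 3, so Saturday + 3 = Tuesday.

Tuesday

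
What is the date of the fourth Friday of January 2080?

January 1, 2080 is a Monday.
The first Friday is therefore January 5 (4 days later).
The fourth Friday is 5 + 3×7 = January 26.

January 26, 2080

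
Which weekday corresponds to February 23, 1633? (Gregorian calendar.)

Doomsday rule: the anchor day for the 1600s is Tuesday. For year 33: 33÷12 = 2 r 9, and 9÷4 = 2, so 2+9+2 = 13.
Tuesday + 13 ≡ Monday — that's 1633's doomsday.
In February the doomsday date is Feb 28 (1633 is not a leap year).
Feb 23 is 5 days before Feb 28; 5 mod 7 = 5, so Monday − 5 = Wednesday.

Wednesday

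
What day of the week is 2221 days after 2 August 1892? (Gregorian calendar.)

Thursday

Aug 2, 1892 is a Tuesday.
2221 mod 7 = 2, so 2221 days after a Tuesday is Tuesday + 2 = Thursday.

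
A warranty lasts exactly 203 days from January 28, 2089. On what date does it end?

August 19, 2089

Jan has 31 days: +4 → Feb 1, 2089 (199 left).
Feb has 28 days: +28 → Mar 1, 2089 (171 left).
Mar has 31 days: +31 → Apr 1, 2089 (140 left).
Apr has 30 days: +30 → May 1, 2089 (110 left).
May has 31 days: +31 → Jun 1, 2089 (79 left).
Jun has 30 days: +30 → Jul 1, 2089 (49 left).
Jul has 31 days: +31 → Aug 1, 2089 (18 left).
+18 → Aug 19, 2089.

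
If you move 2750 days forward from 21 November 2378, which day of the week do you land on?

Monday

First find the weekday of Nov 21, 2378. Doomsday rule: the anchor day for the 2300s is Wednesday. For year 78: 78÷12 = 6 r 6, and 6÷4 = 1, so 6+6+1 = 13.
Wednesday + 13 ≡ Tuesday — that's 2378's doomsday.
In November the doomsday date is Nov 7.
Nov 21 is 14 days after Nov 7; 14 mod 7 = 0, so Tuesday + 0 = Tuesday.
2750 mod 7 = 6, so 2750 days after a Tuesday is Tuesday + 6 = Monday.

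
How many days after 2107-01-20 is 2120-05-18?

4867

Jan 20, 2107 → Jan 20, 2108: 365 days.
Jan 20, 2108 → Jan 20, 2109: 366 days (Feb 29, 2108 is in that span).
Jan 20, 2109 → Jan 20, 2110: 365 days.
Jan 20, 2110 → Jan 20, 2111: 365 days.
Jan 20, 2111 → Jan 20, 2112: 365 days.
Jan 20, 2112 → Jan 20, 2113: 366 days (Feb 29, 2112 is in that span).
Jan 20, 2113 → Jan 20, 2114: 365 days.
Jan 20, 2114 → Jan 20, 2115: 365 days.
Jan 20, 2115 → Jan 20, 2116: 365 days.
Jan 20, 2116 → Jan 20, 2117: 366 days (Feb 29, 2116 is in that span).
Jan 20, 2117 → Jan 20, 2118: 365 days.
Jan 20, 2118 → Jan 20, 2119: 365 days.
Jan 20, 2119 → Jan 20, 2120: 365 days.
Jan 20, 2120 → Feb 20, 2120: 31 days (January has 31).
Feb 20, 2120 → Mar 20, 2120: 29 days (February has 29).
Mar 20, 2120 → Apr 20, 2120: 31 days (March has 31).
Apr 20, 2120 → May 18, 2120: 28 days.
Total: 4867 days.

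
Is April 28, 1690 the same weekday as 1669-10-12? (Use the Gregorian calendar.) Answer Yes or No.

No

From Oct 12, 1669 to Apr 28, 1690 is 7503 days.
7503 mod 7 = 6, so they are different weekdays.
(Oct 12, 1669 is a Saturday; Apr 28, 1690 is a Friday.)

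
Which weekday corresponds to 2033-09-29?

Doomsday rule: the anchor day for the 2000s is Tuesday. For year 33: 33÷12 = 2 r 9, and 9÷4 = 2, so 2+9+2 = 13.
Tuesday + 13 ≡ Monday — that's 2033's doomsday.
In September the doomsday date is Sep 5.
Sep 29 is 24 days after Sep 5; 24 mod 7 = 3, so Monday + 3 = Thursday.

Thursday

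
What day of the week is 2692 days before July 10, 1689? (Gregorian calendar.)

Jul 10, 1689 is a Sunday.
2692 mod 7 = 4, so 2692 days before a Sunday is Sunday − 4 = Wednesday.

Wednesday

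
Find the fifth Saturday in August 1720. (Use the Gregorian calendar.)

August 31, 1720

August 1, 1720 is a Thursday.
The first Saturday is therefore August 3 (2 days later).
The fifth Saturday is 3 + 4×7 = August 31.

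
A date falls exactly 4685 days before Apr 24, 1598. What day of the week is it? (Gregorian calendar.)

Wednesday

Apr 24, 1598 is a Friday.
4685 mod 7 = 2, so 4685 days before a Friday is Friday − 2 = Wednesday.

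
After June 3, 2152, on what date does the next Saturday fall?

Jun 3, 2152 is a Saturday.
From Saturday to the next Saturday is 7 days.
Jun 3, 2152 + 7 = Jun 10, 2152.

June 10, 2152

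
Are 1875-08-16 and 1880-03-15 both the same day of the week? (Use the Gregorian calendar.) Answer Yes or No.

From Aug 16, 1875 to Mar 15, 1880 is 1673 days.
1673 mod 7 = 0, so they are the same weekday.
(Aug 16, 1875 is a Monday; Mar 15, 1880 is a Monday.)

Yes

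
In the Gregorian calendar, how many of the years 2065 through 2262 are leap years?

Multiples of 4 in [2065,2262]: 49.
Of those, multiples of 100: 2 (not leap unless ÷400).
Multiples of 400: 0.
Leap years = 49 − 2 + 0 = 47.

47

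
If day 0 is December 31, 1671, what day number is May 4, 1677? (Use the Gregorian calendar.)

1951

Dec 31, 1671 → Dec 31, 1672: 366 days (Feb 29, 1672 is in that span).
Dec 31, 1672 → Dec 31, 1673: 365 days.
Dec 31, 1673 → Dec 31, 1674: 365 days.
Dec 31, 1674 → Dec 31, 1675: 365 days.
Dec 31, 1675 → Dec 31, 1676: 366 days (Feb 29, 1676 is in that span).
Dec 31, 1676 → Jan 31, 1677: 31 days (December has 31).
Jan 31, 1677 → Feb 28, 1677: 28 days (January has 31).
Feb 28, 1677 → Mar 28, 1677: 28 days (February has 28).
Mar 28, 1677 → Apr 28, 1677: 31 days (March has 31).
Apr 28, 1677 → May 4, 1677: 6 days.
Total: 1951 days.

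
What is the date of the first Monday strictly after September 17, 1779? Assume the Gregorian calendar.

September 20, 1779

Sep 17, 1779 is a Friday.
From Friday to the next Monday is 3 days.
Sep 17, 1779 + 3 = Sep 20, 1779.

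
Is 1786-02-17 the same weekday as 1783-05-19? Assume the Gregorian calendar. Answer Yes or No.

No

From May 19, 1783 to Feb 17, 1786 is 1005 days.
1005 mod 7 = 4, so they are different weekdays.
(May 19, 1783 is a Monday; Feb 17, 1786 is a Friday.)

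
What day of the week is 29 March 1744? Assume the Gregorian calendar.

Doomsday rule: the anchor day for the 1700s is Sunday. For year 44: 44÷12 = 3 r 8, and 8÷4 = 2, so 3+8+2 = 13.
Sunday + 13 ≡ Saturday — that's 1744's doomsday.
In March the doomsday date is Mar 14.
Mar 29 is 15 days after Mar 14; 15 mod 7 = 1, so Saturday + 1 = Sunday.

Sunday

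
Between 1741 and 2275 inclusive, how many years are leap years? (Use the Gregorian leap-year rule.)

129

Multiples of 4 in [1741,2275]: 133.
Of those, multiples of 100: 5 (not leap unless ÷400).
Multiples of 400: 1.
Leap years = 133 − 5 + 1 = 129.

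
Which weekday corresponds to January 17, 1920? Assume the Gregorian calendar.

Doomsday rule: the anchor day for the 1900s is Wednesday. For year 20: 20÷12 = 1 r 8, and 8÷4 = 2, so 1+8+2 = 11.
Wednesday + 11 ≡ Sunday — that's 1920's doomsday.
In January the doomsday date is Jan 4 (1920 is a leap year (divisible by 4)).
Jan 17 is 13 days after Jan 4; 13 mod 7 = 6, so Sunday + 6 = Saturday.

Saturday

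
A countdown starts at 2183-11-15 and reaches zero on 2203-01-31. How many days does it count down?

7016

Nov 15, 2183 → Nov 15, 2184: 366 days (Feb 29, 2184 is in that span).
Nov 15, 2184 → Nov 15, 2185: 365 days.
Nov 15, 2185 → Nov 15, 2186: 365 days.
Nov 15, 2186 → Nov 15, 2187: 365 days.
Nov 15, 2187 → Nov 15, 2188: 366 days (Feb 29, 2188 is in that span).
Nov 15, 2188 → Nov 15, 2189: 365 days.
Nov 15, 2189 → Nov 15, 2190: 365 days.
Nov 15, 2190 → Nov 15, 2191: 365 days.
Nov 15, 2191 → Nov 15, 2192: 366 days (Feb 29, 2192 is in that span).
Nov 15, 2192 → Nov 15, 2193: 365 days.
Nov 15, 2193 → Nov 15, 2194: 365 days.
Nov 15, 2194 → Nov 15, 2195: 365 days.
Nov 15, 2195 → Nov 15, 2196: 366 days (Feb 29, 2196 is in that span).
Nov 15, 2196 → Nov 15, 2197: 365 days.
Nov 15, 2197 → Nov 15, 2198: 365 days.
Nov 15, 2198 → Nov 15, 2199: 365 days.
Nov 15, 2199 → Nov 15, 2200: 365 days.
Nov 15, 2200 → Nov 15, 2201: 365 days.
Nov 15, 2201 → Nov 15, 2202: 365 days.
Nov 15, 2202 → Dec 15, 2202: 30 days (November has 30).
Dec 15, 2202 → Jan 15, 2203: 31 days (December has 31).
Jan 15, 2203 → Jan 31, 2203: 16 days.
Total: 7016 days.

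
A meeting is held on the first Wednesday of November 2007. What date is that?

November 7, 2007

November 1, 2007 is a Thursday.
The first Wednesday is therefore November 7 (6 days later).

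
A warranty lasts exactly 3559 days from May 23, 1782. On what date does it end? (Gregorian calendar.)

+365 (one year) → May 23, 1783 (3194 left).
+366 (one year; includes Feb 29, 1784) → May 23, 1784 (2828 left).
+365 (one year) → May 23, 1785 (2463 left).
+365 (one year) → May 23, 1786 (2098 left).
+365 (one year) → May 23, 1787 (1733 left).
+366 (one year; includes Feb 29, 1788) → May 23, 1788 (1367 left).
+365 (one year) → May 23, 1789 (1002 left).
+365 (one year) → May 23, 1790 (637 left).
+365 (one year) → May 23, 1791 (272 left).
May has 31 days: +9 → Jun 1, 1791 (263 left).
Jun has 30 days: +30 → Jul 1, 1791 (233 left).
Jul has 31 days: +31 → Aug 1, 1791 (202 left).
Aug has 31 days: +31 → Sep 1, 1791 (171 left).
Sep has 30 days: +30 → Oct 1, 1791 (141 left).
Oct has 31 days: +31 → Nov 1, 1791 (110 left).
Nov has 30 days: +30 → Dec 1, 1791 (80 left).
Dec has 31 days: +31 → Jan 1, 1792 (49 left).
Jan has 31 days: +31 → Feb 1, 1792 (18 left).
+18 → Feb 19, 1792.

February 19, 1792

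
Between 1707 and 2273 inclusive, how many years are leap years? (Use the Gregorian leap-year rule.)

138

Multiples of 4 in [1707,2273]: 142.
Of those, multiples of 100: 5 (not leap unless ÷400).
Multiples of 400: 1.
Leap years = 142 − 5 + 1 = 138.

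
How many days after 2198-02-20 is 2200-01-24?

Feb 20, 2198 → Feb 20, 2199: 365 days.
Feb 20, 2199 → Mar 20, 2199: 28 days (February has 28).
Mar 20, 2199 → Apr 20, 2199: 31 days (March has 31).
Apr 20, 2199 → May 20, 2199: 30 days (April has 30).
May 20, 2199 → Jun 20, 2199: 31 days (May has 31).
Jun 20, 2199 → Jul 20, 2199: 30 days (June has 30).
Jul 20, 2199 → Aug 20, 2199: 31 days (July has 31).
Aug 20, 2199 → Sep 20, 2199: 31 days (August has 31).
Sep 20, 2199 → Oct 20, 2199: 30 days (September has 30).
Oct 20, 2199 → Nov 20, 2199: 31 days (October has 31).
Nov 20, 2199 → Dec 20, 2199: 30 days (November has 30).
Dec 20, 2199 → Jan 20, 2200: 31 days (December has 31).
Jan 20, 2200 → Jan 24, 2200: 4 days.
Total: 703 days.

703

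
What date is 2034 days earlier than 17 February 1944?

−365 (one year) → Feb 17, 1943 (1669 left).
−365 (one year) → Feb 17, 1942 (1304 left).
−365 (one year) → Feb 17, 1941 (939 left).
−366 (one year; includes Feb 29, 1940) → Feb 17, 1940 (573 left).
−365 (one year) → Feb 17, 1939 (208 left).
−17 → Jan 31, 1939 (end of Jan, 31 days; 191 left).
−31 → Dec 31, 1938 (end of Dec, 31 days; 160 left).
−31 → Nov 30, 1938 (end of Nov, 30 days; 129 left).
−30 → Oct 31, 1938 (end of Oct, 31 days; 99 left).
−31 → Sep 30, 1938 (end of Sep, 30 days; 68 left).
−30 → Aug 31, 1938 (end of Aug, 31 days; 38 left).
−31 → Jul 31, 1938 (end of Jul, 31 days; 7 left).
−7 → Jul 24, 1938.

July 24, 1938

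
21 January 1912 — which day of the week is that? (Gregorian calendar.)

January 1, 1912 is a Monday.
Jan 1, 1912 → Jan 21, 1912: 20 days.
Total: 20 days.
20 mod 7 = 6, so Monday + 6 = Sunday.

Sunday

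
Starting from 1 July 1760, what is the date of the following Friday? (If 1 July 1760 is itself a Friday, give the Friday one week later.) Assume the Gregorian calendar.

July 4, 1760

Jul 1, 1760 is a Tuesday.
From Tuesday to the next Friday is 3 days.
Jul 1, 1760 + 3 = Jul 4, 1760.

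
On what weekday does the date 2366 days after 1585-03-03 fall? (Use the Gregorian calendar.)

Mar 3, 1585 is a Sunday.
2366 mod 7 = 0, so 2366 days after a Sunday is Sunday + 0 = Sunday.

Sunday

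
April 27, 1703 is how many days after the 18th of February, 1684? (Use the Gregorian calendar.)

Feb 18, 1684 → Feb 18, 1685: 366 days (Feb 29, 1684 is in that span).
Feb 18, 1685 → Feb 18, 1686: 365 days.
Feb 18, 1686 → Feb 18, 1687: 365 days.
Feb 18, 1687 → Feb 18, 1688: 365 days.
Feb 18, 1688 → Feb 18, 1689: 366 days (Feb 29, 1688 is in that span).
Feb 18, 1689 → Feb 18, 1690: 365 days.
Feb 18, 1690 → Feb 18, 1691: 365 days.
Feb 18, 1691 → Feb 18, 1692: 365 days.
Feb 18, 1692 → Feb 18, 1693: 366 days (Feb 29, 1692 is in that span).
Feb 18, 1693 → Feb 18, 1694: 365 days.
Feb 18, 1694 → Feb 18, 1695: 365 days.
Feb 18, 1695 → Feb 18, 1696: 365 days.
Feb 18, 1696 → Feb 18, 1697: 366 days (Feb 29, 1696 is in that span).
Feb 18, 1697 → Feb 18, 1698: 365 days.
Feb 18, 1698 → Feb 18, 1699: 365 days.
Feb 18, 1699 → Feb 18, 1700: 365 days.
Feb 18, 1700 → Feb 18, 1701: 365 days.
Feb 18, 1701 → Feb 18, 1702: 365 days.
Feb 18, 1702 → Feb 18, 1703: 365 days.
Feb 18, 1703 → Mar 18, 1703: 28 days (February has 28).
Mar 18, 1703 → Apr 18, 1703: 31 days (March has 31).
Apr 18, 1703 → Apr 27, 1703: 9 days.
Total: 7007 days.

7007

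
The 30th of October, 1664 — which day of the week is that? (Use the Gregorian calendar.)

Thursday

Doomsday rule: the anchor day for the 1600s is Tuesday. For year 64: 64÷12 = 5 r 4, and 4÷4 = 1, so 5+4+1 = 10.
Tuesday + 10 ≡ Friday — that's 1664's doomsday.
In October the doomsday date is Oct 10.
Oct 30 is 20 days after Oct 10; 20 mod 7 = 6, so Friday + 6 = Thursday.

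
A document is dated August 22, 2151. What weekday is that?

Sunday

January 1, 2151 is a Friday.
Jan 1, 2151 → Feb 1, 2151: 31 days (January has 31).
Feb 1, 2151 → Mar 1, 2151: 28 days (February has 28).
Mar 1, 2151 → Apr 1, 2151: 31 days (March has 31).
Apr 1, 2151 → May 1, 2151: 30 days (April has 30).
May 1, 2151 → Jun 1, 2151: 31 days (May has 31).
Jun 1, 2151 → Jul 1, 2151: 30 days (June has 30).
Jul 1, 2151 → Aug 1, 2151: 31 days (July has 31).
Aug 1, 2151 → Aug 22, 2151: 21 days.
Total: 233 days.
233 mod 7 = 2, so Friday + 2 = Sunday.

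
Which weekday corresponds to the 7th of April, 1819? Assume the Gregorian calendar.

Wednesday

January 1, 1819 is a Friday.
Jan 1, 1819 → Feb 1, 1819: 31 days (January has 31).
Feb 1, 1819 → Mar 1, 1819: 28 days (February has 28).
Mar 1, 1819 → Apr 1, 1819: 31 days (March has 31).
Apr 1, 1819 → Apr 7, 1819: 6 days.
Total: 96 days.
96 mod 7 = 5, so Friday + 5 = Wednesday.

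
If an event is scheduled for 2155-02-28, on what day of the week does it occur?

Doomsday rule: the anchor day for the 2100s is Sunday. For year 55: 55÷12 = 4 r 7, and 7÷4 = 1, so 4+7+1 = 12.
Sunday + 12 ≡ Friday — that's 2155's doomsday.
In February the doomsday date is Feb 28 (2155 is not a leap year).
Feb 28 is the doomsday itself: Friday.

Friday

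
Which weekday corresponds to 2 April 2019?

Tuesday

January 1, 2019 is a Tuesday.
Jan 1, 2019 → Feb 1, 2019: 31 days (January has 31).
Feb 1, 2019 → Mar 1, 2019: 28 days (February has 28).
Mar 1, 2019 → Apr 1, 2019: 31 days (March has 31).
Apr 1, 2019 → Apr 2, 2019: 1 days.
Total: 91 days.
91 mod 7 = 0, so Tuesday + 0 = Tuesday.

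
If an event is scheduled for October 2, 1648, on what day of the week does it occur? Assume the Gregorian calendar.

Friday

Doomsday rule: the anchor day for the 1600s is Tuesday. For year 48: 48÷12 = 4 r 0, and 0÷4 = 0, so 4+0+0 = 4.
Tuesday + 4 ≡ Saturday — that's 1648's doomsday.
In October the doomsday date is Oct 10.
Oct 2 is 8 days before Oct 10; 8 mod 7 = 1, so Saturday − 1 = Friday.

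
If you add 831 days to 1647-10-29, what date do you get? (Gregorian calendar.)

February 6, 1650

+366 (one year; includes Feb 29, 1648) → Oct 29, 1648 (465 left).
+365 (one year) → Oct 29, 1649 (100 left).
Oct has 31 days: +3 → Nov 1, 1649 (97 left).
Nov has 30 days: +30 → Dec 1, 1649 (67 left).
Dec has 31 days: +31 → Jan 1, 1650 (36 left).
Jan has 31 days: +31 → Feb 1, 1650 (5 left).
+5 → Feb 6, 1650.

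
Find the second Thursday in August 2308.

August 1, 2308 is a Saturday.
The first Thursday is therefore August 6 (5 days later).
The second Thursday is 6 + 1×7 = August 13.

August 13, 2308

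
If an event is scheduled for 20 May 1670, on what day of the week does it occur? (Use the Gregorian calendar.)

Doomsday rule: the anchor day for the 1600s is Tuesday. For year 70: 70÷12 = 5 r 10, and 10÷4 = 2, so 5+10+2 = 17.
Tuesday + 17 ≡ Friday — that's 1670's doomsday.
In May the doomsday date is May 9.
May 20 is 11 days after May 9; 11 mod 7 = 4, so Friday + 4 = Tuesday.

Tuesday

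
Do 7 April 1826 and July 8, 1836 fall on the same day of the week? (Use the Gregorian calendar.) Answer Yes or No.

Yes

From Apr 7, 1826 to Jul 8, 1836 is 3745 days.
3745 mod 7 = 0, so they are the same weekday.
(Apr 7, 1826 is a Friday; Jul 8, 1836 is a Friday.)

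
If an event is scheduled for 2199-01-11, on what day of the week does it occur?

Doomsday rule: the anchor day for the 2100s is Sunday. For year 99: 99÷12 = 8 r 3, and 3÷4 = 0, so 8+3+0 = 11.
Sunday + 11 ≡ Thursday — that's 2199's doomsday.
In January the doomsday date is Jan 3 (2199 is not a leap year).
Jan 11 is 8 days after Jan 3; 8 mod 7 = 1, so Thursday + 1 = Friday.

Friday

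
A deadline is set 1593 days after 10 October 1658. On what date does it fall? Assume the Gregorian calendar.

February 19, 1663

+365 (one year) → Oct 10, 1659 (1228 left).
+366 (one year; includes Feb 29, 1660) → Oct 10, 1660 (862 left).
+365 (one year) → Oct 10, 1661 (497 left).
+365 (one year) → Oct 10, 1662 (132 left).
Oct has 31 days: +22 → Nov 1, 1662 (110 left).
Nov has 30 days: +30 → Dec 1, 1662 (80 left).
Dec has 31 days: +31 → Jan 1, 1663 (49 left).
Jan has 31 days: +31 → Feb 1, 1663 (18 left).
+18 → Feb 19, 1663.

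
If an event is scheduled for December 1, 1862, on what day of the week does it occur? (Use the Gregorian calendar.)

Monday

Doomsday rule: the anchor day for the 1800s is Friday. For year 62: 62÷12 = 5 r 2, and 2÷4 = 0, so 5+2+0 = 7.
Friday + 7 ≡ Friday — that's 1862's doomsday.
In December the doomsday date is Dec 12.
Dec 1 is 11 days before Dec 12; 11 mod 7 = 4, so Friday − 4 = Monday.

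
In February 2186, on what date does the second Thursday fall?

February 1, 2186 is a Wednesday.
The first Thursday is therefore February 2 (1 days later).
The second Thursday is 2 + 1×7 = February 9.

February 9, 2186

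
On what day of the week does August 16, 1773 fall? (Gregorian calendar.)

Monday

Doomsday rule: the anchor day for the 1700s is Sunday. For year 73: 73÷12 = 6 r 1, and 1÷4 = 0, so 6+1+0 = 7.
Sunday + 7 ≡ Sunday — that's 1773's doomsday.
In August the doomsday date is Aug 8.
Aug 16 is 8 days after Aug 8; 8 mod 7 = 1, so Sunday + 1 = Monday.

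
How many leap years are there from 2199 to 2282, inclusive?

20

Multiples of 4 in [2199,2282]: 21.
Of those, multiples of 100: 1 (not leap unless ÷400).
Multiples of 400: 0.
Leap years = 21 − 1 + 0 = 20.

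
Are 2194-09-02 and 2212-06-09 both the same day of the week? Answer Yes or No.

Yes

From Sep 2, 2194 to Jun 9, 2212 is 6489 days.
6489 mod 7 = 0, so they are the same weekday.
(Sep 2, 2194 is a Tuesday; Jun 9, 2212 is a Tuesday.)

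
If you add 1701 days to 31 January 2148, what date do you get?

September 27, 2152

+366 (one year; includes Feb 29, 2148) → Jan 31, 2149 (1335 left).
+365 (one year) → Jan 31, 2150 (970 left).
+365 (one year) → Jan 31, 2151 (605 left).
+365 (one year) → Jan 31, 2152 (240 left).
Jan has 31 days: +1 → Feb 1, 2152 (239 left).
Feb has 29 days: +29 → Mar 1, 2152 (210 left).
Mar has 31 days: +31 → Apr 1, 2152 (179 left).
Apr has 30 days: +30 → May 1, 2152 (149 left).
May has 31 days: +31 → Jun 1, 2152 (118 left).
Jun has 30 days: +30 → Jul 1, 2152 (88 left).
Jul has 31 days: +31 → Aug 1, 2152 (57 left).
Aug has 31 days: +31 → Sep 1, 2152 (26 left).
+26 → Sep 27, 2152.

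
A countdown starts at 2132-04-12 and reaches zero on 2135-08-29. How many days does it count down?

Apr 12, 2132 → Apr 12, 2133: 365 days.
Apr 12, 2133 → Apr 12, 2134: 365 days.
Apr 12, 2134 → Apr 12, 2135: 365 days.
Apr 12, 2135 → May 12, 2135: 30 days (April has 30).
May 12, 2135 → Jun 12, 2135: 31 days (May has 31).
Jun 12, 2135 → Jul 12, 2135: 30 days (June has 30).
Jul 12, 2135 → Aug 12, 2135: 31 days (July has 31).
Aug 12, 2135 → Aug 29, 2135: 17 days.
Total: 1234 days.

1234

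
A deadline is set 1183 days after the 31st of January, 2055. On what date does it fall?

April 28, 2058

+365 (one year) → Jan 31, 2056 (818 left).
+366 (one year; includes Feb 29, 2056) → Jan 31, 2057 (452 left).
+365 (one year) → Jan 31, 2058 (87 left).
Jan has 31 days: +1 → Feb 1, 2058 (86 left).
Feb has 28 days: +28 → Mar 1, 2058 (58 left).
Mar has 31 days: +31 → Apr 1, 2058 (27 left).
+27 → Apr 28, 2058.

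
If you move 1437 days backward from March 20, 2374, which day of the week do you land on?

Monday

First find the weekday of Mar 20, 2374. Doomsday rule: the anchor day for the 2300s is Wednesday. For year 74: 74÷12 = 6 r 2, and 2÷4 = 0, so 6+2+0 = 8.
Wednesday + 8 ≡ Thursday — that's 2374's doomsday.
In March the doomsday date is Mar 14.
Mar 20 is 6 days after Mar 14; 6 mod 7 = 6, so Thursday + 6 = Wednesday.
1437 mod 7 = 2, so 1437 days before a Wednesday is Wednesday − 2 = Monday.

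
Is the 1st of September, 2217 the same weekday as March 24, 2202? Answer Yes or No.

No

From Mar 24, 2202 to Sep 1, 2217 is 5640 days.
5640 mod 7 = 5, so they are different weekdays.
(Mar 24, 2202 is a Wednesday; Sep 1, 2217 is a Monday.)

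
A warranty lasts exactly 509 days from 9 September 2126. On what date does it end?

January 31, 2128

+365 (one year) → Sep 9, 2127 (144 left).
Sep has 30 days: +22 → Oct 1, 2127 (122 left).
Oct has 31 days: +31 → Nov 1, 2127 (91 left).
Nov has 30 days: +30 → Dec 1, 2127 (61 left).
Dec has 31 days: +31 → Jan 1, 2128 (30 left).
+30 → Jan 31, 2128.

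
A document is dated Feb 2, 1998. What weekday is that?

Doomsday rule: the anchor day for the 1900s is Wednesday. For year 98: 98÷12 = 8 r 2, and 2÷4 = 0, so 8+2+0 = 10.
Wednesday + 10 ≡ Saturday — that's 1998's doomsday.
In February the doomsday date is Feb 28 (1998 is not a leap year).
Feb 2 is 26 days before Feb 28; 26 mod 7 = 5, so Saturday − 5 = Monday.

Monday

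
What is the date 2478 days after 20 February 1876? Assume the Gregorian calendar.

December 3, 1882

+366 (one year; includes Feb 29, 1876) → Feb 20, 1877 (2112 left).
+365 (one year) → Feb 20, 1878 (1747 left).
+365 (one year) → Feb 20, 1879 (1382 left).
+365 (one year) → Feb 20, 1880 (1017 left).
+366 (one year; includes Feb 29, 1880) → Feb 20, 1881 (651 left).
+365 (one year) → Feb 20, 1882 (286 left).
Feb has 28 days: +9 → Mar 1, 1882 (277 left).
Mar has 31 days: +31 → Apr 1, 1882 (246 left).
Apr has 30 days: +30 → May 1, 1882 (216 left).
May has 31 days: +31 → Jun 1, 1882 (185 left).
Jun has 30 days: +30 → Jul 1, 1882 (155 left).
Jul has 31 days: +31 → Aug 1, 1882 (124 left).
Aug has 31 days: +31 → Sep 1, 1882 (93 left).
Sep has 30 days: +30 → Oct 1, 1882 (63 left).
Oct has 31 days: +31 → Nov 1, 1882 (32 left).
Nov has 30 days: +30 → Dec 1, 1882 (2 left).
+2 → Dec 3, 1882.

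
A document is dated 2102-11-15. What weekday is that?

Wednesday

Doomsday rule: the anchor day for the 2100s is Sunday. For year 02: 2÷12 = 0 r 2, and 2÷4 = 0, so 0+2+0 = 2.
Sunday + 2 ≡ Tuesday — that's 2102's doomsday.
In November the doomsday date is Nov 7.
Nov 15 is 8 days after Nov 7; 8 mod 7 = 1, so Tuesday + 1 = Wednesday.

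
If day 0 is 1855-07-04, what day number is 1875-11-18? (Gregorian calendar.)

Jul 4, 1855 → Jul 4, 1856: 366 days (Feb 29, 1856 is in that span).
Jul 4, 1856 → Jul 4, 1857: 365 days.
Jul 4, 1857 → Jul 4, 1858: 365 days.
Jul 4, 1858 → Jul 4, 1859: 365 days.
Jul 4, 1859 → Jul 4, 1860: 366 days (Feb 29, 1860 is in that span).
Jul 4, 1860 → Jul 4, 1861: 365 days.
Jul 4, 1861 → Jul 4, 1862: 365 days.
Jul 4, 1862 → Jul 4, 1863: 365 days.
Jul 4, 1863 → Jul 4, 1864: 366 days (Feb 29, 1864 is in that span).
Jul 4, 1864 → Jul 4, 1865: 365 days.
Jul 4, 1865 → Jul 4, 1866: 365 days.
Jul 4, 1866 → Jul 4, 1867: 365 days.
Jul 4, 1867 → Jul 4, 1868: 366 days (Feb 29, 1868 is in that span).
Jul 4, 1868 → Jul 4, 1869: 365 days.
Jul 4, 1869 → Jul 4, 1870: 365 days.
Jul 4, 1870 → Jul 4, 1871: 365 days.
Jul 4, 1871 → Jul 4, 1872: 366 days (Feb 29, 1872 is in that span).
Jul 4, 1872 → Jul 4, 1873: 365 days.
Jul 4, 1873 → Jul 4, 1874: 365 days.
Jul 4, 1874 → Jul 4, 1875: 365 days.
Jul 4, 1875 → Aug 4, 1875: 31 days (July has 31).
Aug 4, 1875 → Sep 4, 1875: 31 days (August has 31).
Sep 4, 1875 → Oct 4, 1875: 30 days (September has 30).
Oct 4, 1875 → Nov 4, 1875: 31 days (October has 31).
Nov 4, 1875 → Nov 18, 1875: 14 days.
Total: 7442 days.

7442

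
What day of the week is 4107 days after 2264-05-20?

Wednesday

First find the weekday of May 20, 2264. Doomsday rule: the anchor day for the 2200s is Friday. For year 64: 64÷12 = 5 r 4, and 4÷4 = 1, so 5+4+1 = 10.
Friday + 10 ≡ Monday — that's 2264's doomsday.
In May the doomsday date is May 9.
May 20 is 11 days after May 9; 11 mod 7 = 4, so Monday + 4 = Friday.
4107 mod 7 = 5, so 4107 days after a Friday is Friday + 5 = Wednesday.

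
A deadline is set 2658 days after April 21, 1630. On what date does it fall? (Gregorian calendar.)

+365 (one year) → Apr 21, 1631 (2293 left).
+366 (one year; includes Feb 29, 1632) → Apr 21, 1632 (1927 left).
+365 (one year) → Apr 21, 1633 (1562 left).
+365 (one year) → Apr 21, 1634 (1197 left).
+365 (one year) → Apr 21, 1635 (832 left).
+366 (one year; includes Feb 29, 1636) → Apr 21, 1636 (466 left).
+365 (one year) → Apr 21, 1637 (101 left).
Apr has 30 days: +10 → May 1, 1637 (91 left).
May has 31 days: +31 → Jun 1, 1637 (60 left).
Jun has 30 days: +30 → Jul 1, 1637 (30 left).
+30 → Jul 31, 1637.

July 31, 1637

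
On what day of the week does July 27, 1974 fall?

Doomsday rule: the anchor day for the 1900s is Wednesday. For year 74: 74÷12 = 6 r 2, and 2÷4 = 0, so 6+2+0 = 8.
Wednesday + 8 ≡ Thursday — that's 1974's doomsday.
In July the doomsday date is Jul 11.
Jul 27 is 16 days after Jul 11; 16 mod 7 = 2, so Thursday + 2 = Saturday.

Saturday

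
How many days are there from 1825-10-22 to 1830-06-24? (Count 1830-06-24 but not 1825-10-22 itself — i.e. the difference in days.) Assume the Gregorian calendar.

Oct 22, 1825 → Oct 22, 1826: 365 days.
Oct 22, 1826 → Oct 22, 1827: 365 days.
Oct 22, 1827 → Oct 22, 1828: 366 days (Feb 29, 1828 is in that span).
Oct 22, 1828 → Oct 22, 1829: 365 days.
Oct 22, 1829 → Nov 22, 1829: 31 days (October has 31).
Nov 22, 1829 → Dec 22, 1829: 30 days (November has 30).
Dec 22, 1829 → Jan 22, 1830: 31 days (December has 31).
Jan 22, 1830 → Feb 22, 1830: 31 days (January has 31).
Feb 22, 1830 → Mar 22, 1830: 28 days (February has 28).
Mar 22, 1830 → Apr 22, 1830: 31 days (March has 31).
Apr 22, 1830 → May 22, 1830: 30 days (April has 30).
May 22, 1830 → Jun 22, 1830: 31 days (May has 31).
Jun 22, 1830 → Jun 24, 1830: 2 days.
Total: 1706 days.

1706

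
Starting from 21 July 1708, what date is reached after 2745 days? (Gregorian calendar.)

+365 (one year) → Jul 21, 1709 (2380 left).
+365 (one year) → Jul 21, 1710 (2015 left).
+365 (one year) → Jul 21, 1711 (1650 left).
+366 (one year; includes Feb 29, 1712) → Jul 21, 1712 (1284 left).
+365 (one year) → Jul 21, 1713 (919 left).
+365 (one year) → Jul 21, 1714 (554 left).
+365 (one year) → Jul 21, 1715 (189 left).
Jul has 31 days: +11 → Aug 1, 1715 (178 left).
Aug has 31 days: +31 → Sep 1, 1715 (147 left).
Sep has 30 days: +30 → Oct 1, 1715 (117 left).
Oct has 31 days: +31 → Nov 1, 1715 (86 left).
Nov has 30 days: +30 → Dec 1, 1715 (56 left).
Dec has 31 days: +31 → Jan 1, 1716 (25 left).
+25 → Jan 26, 1716.

January 26, 1716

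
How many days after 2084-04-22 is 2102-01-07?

Apr 22, 2084 → Apr 22, 2085: 365 days.
Apr 22, 2085 → Apr 22, 2086: 365 days.
Apr 22, 2086 → Apr 22, 2087: 365 days.
Apr 22, 2087 → Apr 22, 2088: 366 days (Feb 29, 2088 is in that span).
Apr 22, 2088 → Apr 22, 2089: 365 days.
Apr 22, 2089 → Apr 22, 2090: 365 days.
Apr 22, 2090 → Apr 22, 2091: 365 days.
Apr 22, 2091 → Apr 22, 2092: 366 days (Feb 29, 2092 is in that span).
Apr 22, 2092 → Apr 22, 2093: 365 days.
Apr 22, 2093 → Apr 22, 2094: 365 days.
Apr 22, 2094 → Apr 22, 2095: 365 days.
Apr 22, 2095 → Apr 22, 2096: 366 days (Feb 29, 2096 is in that span).
Apr 22, 2096 → Apr 22, 2097: 365 days.
Apr 22, 2097 → Apr 22, 2098: 365 days.
Apr 22, 2098 → Apr 22, 2099: 365 days.
Apr 22, 2099 → Apr 22, 2100: 365 days.
Apr 22, 2100 → Apr 22, 2101: 365 days.
Apr 22, 2101 → May 22, 2101: 30 days (April has 30).
May 22, 2101 → Jun 22, 2101: 31 days (May has 31).
Jun 22, 2101 → Jul 22, 2101: 30 days (June has 30).
Jul 22, 2101 → Aug 22, 2101: 31 days (July has 31).
Aug 22, 2101 → Sep 22, 2101: 31 days (August has 31).
Sep 22, 2101 → Oct 22, 2101: 30 days (September has 30).
Oct 22, 2101 → Nov 22, 2101: 31 days (October has 31).
Nov 22, 2101 → Dec 22, 2101: 30 days (November has 30).
Dec 22, 2101 → Jan 7, 2102: 16 days.
Total: 6468 days.

6468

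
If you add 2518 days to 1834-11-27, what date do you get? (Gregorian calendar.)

+365 (one year) → Nov 27, 1835 (2153 left).
+366 (one year; includes Feb 29, 1836) → Nov 27, 1836 (1787 left).
+365 (one year) → Nov 27, 1837 (1422 left).
+365 (one year) → Nov 27, 1838 (1057 left).
+365 (one year) → Nov 27, 1839 (692 left).
+366 (one year; includes Feb 29, 1840) → Nov 27, 1840 (326 left).
Nov has 30 days: +4 → Dec 1, 1840 (322 left).
Dec has 31 days: +31 → Jan 1, 1841 (291 left).
Jan has 31 days: +31 → Feb 1, 1841 (260 left).
Feb has 28 days: +28 → Mar 1, 1841 (232 left).
Mar has 31 days: +31 → Apr 1, 1841 (201 left).
Apr has 30 days: +30 → May 1, 1841 (171 left).
May has 31 days: +31 → Jun 1, 1841 (140 left).
Jun has 30 days: +30 → Jul 1, 1841 (110 left).
Jul has 31 days: +31 → Aug 1, 1841 (79 left).
Aug has 31 days: +31 → Sep 1, 1841 (48 left).
Sep has 30 days: +30 → Oct 1, 1841 (18 left).
+18 → Oct 19, 1841.

October 19, 1841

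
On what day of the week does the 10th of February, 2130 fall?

Doomsday rule: the anchor day for the 2100s is Sunday. For year 30: 30÷12 = 2 r 6, and 6÷4 = 1, so 2+6+1 = 9.
Sunday + 9 ≡ Tuesday — that's 2130's doomsday.
In February the doomsday date is Feb 28 (2130 is not a leap year).
Feb 10 is 18 days before Feb 28; 18 mod 7 = 4, so Tuesday − 4 = Friday.

Friday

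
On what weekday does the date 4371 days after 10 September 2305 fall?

Sep 10, 2305 is a Sunday.
4371 mod 7 = 3, so 4371 days after a Sunday is Sunday + 3 = Wednesday.

Wednesday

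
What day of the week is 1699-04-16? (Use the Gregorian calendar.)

Thursday

Doomsday rule: the anchor day for the 1600s is Tuesday. For year 99: 99÷12 = 8 r 3, and 3÷4 = 0, so 8+3+0 = 11.
Tuesday + 11 ≡ Saturday — that's 1699's doomsday.
In April the doomsday date is Apr 4.
Apr 16 is 12 days after Apr 4; 12 mod 7 = 5, so Saturday + 5 = Thursday.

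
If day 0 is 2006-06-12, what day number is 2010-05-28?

1446

Jun 12, 2006 → Jun 12, 2007: 365 days.
Jun 12, 2007 → Jun 12, 2008: 366 days (Feb 29, 2008 is in that span).
Jun 12, 2008 → Jun 12, 2009: 365 days.
Jun 12, 2009 → Jul 12, 2009: 30 days (June has 30).
Jul 12, 2009 → Aug 12, 2009: 31 days (July has 31).
Aug 12, 2009 → Sep 12, 2009: 31 days (August has 31).
Sep 12, 2009 → Oct 12, 2009: 30 days (September has 30).
Oct 12, 2009 → Nov 12, 2009: 31 days (October has 31).
Nov 12, 2009 → Dec 12, 2009: 30 days (November has 30).
Dec 12, 2009 → Jan 12, 2010: 31 days (December has 31).
Jan 12, 2010 → Feb 12, 2010: 31 days (January has 31).
Feb 12, 2010 → Mar 12, 2010: 28 days (February has 28).
Mar 12, 2010 → Apr 12, 2010: 31 days (March has 31).
Apr 12, 2010 → May 12, 2010: 30 days (April has 30).
May 12, 2010 → May 28, 2010: 16 days.
Total: 1446 days.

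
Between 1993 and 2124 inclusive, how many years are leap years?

32

Multiples of 4 in [1993,2124]: 33.
Of those, multiples of 100: 2 (not leap unless ÷400).
Multiples of 400: 1.
Leap years = 33 − 2 + 1 = 32.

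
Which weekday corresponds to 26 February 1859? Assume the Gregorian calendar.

January 1, 1859 is a Saturday.
Jan 1, 1859 → Feb 1, 1859: 31 days (January has 31).
Feb 1, 1859 → Feb 26, 1859: 25 days.
Total: 56 days.
56 mod 7 = 0, so Saturday + 0 = Saturday.

Saturday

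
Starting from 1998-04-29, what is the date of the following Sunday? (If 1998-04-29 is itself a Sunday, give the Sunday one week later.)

Apr 29, 1998 is a Wednesday.
From Wednesday to the next Sunday is 4 days.
Apr 29, 1998 + 4 = May 3, 1998.

May 3, 1998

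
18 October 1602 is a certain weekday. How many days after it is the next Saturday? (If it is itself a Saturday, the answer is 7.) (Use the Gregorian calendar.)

1

Oct 18, 1602 is a Friday.
From Friday to the next Saturday is 1 day.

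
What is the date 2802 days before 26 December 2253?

−365 (one year) → Dec 26, 2252 (2437 left).
−366 (one year; includes Feb 29, 2252) → Dec 26, 2251 (2071 left).
−365 (one year) → Dec 26, 2250 (1706 left).
−365 (one year) → Dec 26, 2249 (1341 left).
−365 (one year) → Dec 26, 2248 (976 left).
−366 (one year; includes Feb 29, 2248) → Dec 26, 2247 (610 left).
−365 (one year) → Dec 26, 2246 (245 left).
−26 → Nov 30, 2246 (end of Nov, 30 days; 219 left).
−30 → Oct 31, 2246 (end of Oct, 31 days; 189 left).
−31 → Sep 30, 2246 (end of Sep, 30 days; 158 left).
−30 → Aug 31, 2246 (end of Aug, 31 days; 128 left).
−31 → Jul 31, 2246 (end of Jul, 31 days; 97 left).
−31 → Jun 30, 2246 (end of Jun, 30 days; 66 left).
−30 → May 31, 2246 (end of May, 31 days; 36 left).
−31 → Apr 30, 2246 (end of Apr, 30 days; 5 left).
−5 → Apr 25, 2246.

April 25, 2246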